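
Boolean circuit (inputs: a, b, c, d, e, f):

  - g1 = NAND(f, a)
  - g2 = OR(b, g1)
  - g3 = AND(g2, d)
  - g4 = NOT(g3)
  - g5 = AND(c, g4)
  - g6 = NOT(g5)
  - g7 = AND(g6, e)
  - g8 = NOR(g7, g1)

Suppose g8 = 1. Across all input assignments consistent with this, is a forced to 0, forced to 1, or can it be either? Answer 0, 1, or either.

g8 = NOR(g7, g1) must be 1, so both g7 = 0 and g1 = 0.
g7 = AND(g6, e) must be 0, so at least one of g6, e is 0.
g1 = NAND(f, a) must be 0, so both f = 1 and a = 1.
Every assignment with g8 = 1 has a = 1; there are 11 such assignment(s).

1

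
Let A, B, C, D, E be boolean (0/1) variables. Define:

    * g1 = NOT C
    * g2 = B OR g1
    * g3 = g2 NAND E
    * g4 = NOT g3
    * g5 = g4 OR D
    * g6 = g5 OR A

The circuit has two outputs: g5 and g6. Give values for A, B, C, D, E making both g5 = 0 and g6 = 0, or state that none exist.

Check with A=0, B=1, C=1, D=0, E=0:
g1 = NOT C = NOT 1 = 0
g2 = B OR g1 = 1 OR 0 = 1
g3 = g2 NAND E = 1 NAND 0 = 1
g4 = NOT g3 = NOT 1 = 0
g5 = g4 OR D = 0 OR 0 = 0
g6 = g5 OR A = 0 OR 0 = 0
So g5 = 0 and g6 = 0.

A=0, B=1, C=1, D=0, E=0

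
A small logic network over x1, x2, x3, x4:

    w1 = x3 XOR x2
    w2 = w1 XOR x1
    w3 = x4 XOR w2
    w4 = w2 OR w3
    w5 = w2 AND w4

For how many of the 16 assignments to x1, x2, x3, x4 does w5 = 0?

8

w5 = w2 AND w4 must be 0, so at least one of w2, w4 is 0.
Enumerating the 16 input combinations, 8 give w5 = 0 and 8 give w5 = 1.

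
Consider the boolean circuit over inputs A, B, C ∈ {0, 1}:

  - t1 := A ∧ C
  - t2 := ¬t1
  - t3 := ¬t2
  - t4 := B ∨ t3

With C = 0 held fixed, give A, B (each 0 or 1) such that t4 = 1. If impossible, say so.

t4 = B ∨ t3 must be 1, so at least one of B, t3 is 1.
Check with C = 0 and A=0, B=1:
t1 = A ∧ C = 0 ∧ 0 = 0
t2 = ¬t1 = ¬0 = 1
t3 = ¬t2 = ¬1 = 0
t4 = B ∨ t3 = 1 ∨ 0 = 1
So t4 = 1.

A=0, B=1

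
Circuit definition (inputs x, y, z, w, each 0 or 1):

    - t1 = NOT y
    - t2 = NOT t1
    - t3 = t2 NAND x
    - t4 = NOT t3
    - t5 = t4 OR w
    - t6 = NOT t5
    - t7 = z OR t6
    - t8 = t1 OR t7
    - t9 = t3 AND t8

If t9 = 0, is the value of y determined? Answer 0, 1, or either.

t9 = t3 AND t8 must be 0, so at least one of t3, t8 is 0.
Every assignment with t9 = 0 has y = 1; there are 5 such assignment(s).

1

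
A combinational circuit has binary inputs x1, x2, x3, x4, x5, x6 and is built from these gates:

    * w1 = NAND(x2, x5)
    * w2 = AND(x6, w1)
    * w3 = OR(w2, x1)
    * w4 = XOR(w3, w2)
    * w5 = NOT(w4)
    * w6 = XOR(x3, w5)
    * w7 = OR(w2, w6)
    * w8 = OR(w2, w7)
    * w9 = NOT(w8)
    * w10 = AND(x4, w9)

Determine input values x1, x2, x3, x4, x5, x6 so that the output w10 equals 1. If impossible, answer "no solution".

Check with x1=0, x2=1, x3=1, x4=1, x5=1, x6=0:
w1 = NAND(x2, x5) = NAND(1, 1) = 0
w2 = AND(x6, w1) = AND(0, 0) = 0
w3 = OR(w2, x1) = OR(0, 0) = 0
w4 = XOR(w3, w2) = XOR(0, 0) = 0
w5 = NOT(w4) = NOT 0 = 1
w6 = XOR(x3, w5) = XOR(1, 1) = 0
w7 = OR(w2, w6) = OR(0, 0) = 0
w8 = OR(w2, w7) = OR(0, 0) = 0
w9 = NOT(w8) = NOT 0 = 1
w10 = AND(x4, w9) = AND(1, 1) = 1
So w10 = 1 as required.

x1=0, x2=1, x3=1, x4=1, x5=1, x6=0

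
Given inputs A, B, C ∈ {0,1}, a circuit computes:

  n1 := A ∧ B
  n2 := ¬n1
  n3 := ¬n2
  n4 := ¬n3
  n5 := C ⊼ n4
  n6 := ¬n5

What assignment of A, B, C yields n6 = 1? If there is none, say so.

A=1 B=0 C=1

n6 = ¬n5 must be 1, so n5 = 0.
n5 = C ⊼ n4 must be 0, so both C = 1 and n4 = 1.
Check with A=1 B=0 C=1:
n1 = A ∧ B = 1 ∧ 0 = 0
n2 = ¬n1 = ¬0 = 1
n3 = ¬n2 = ¬1 = 0
n4 = ¬n3 = ¬0 = 1
n5 = C ⊼ n4 = 1 ⊼ 1 = 0
n6 = ¬n5 = ¬0 = 1
So n6 = 1 as required.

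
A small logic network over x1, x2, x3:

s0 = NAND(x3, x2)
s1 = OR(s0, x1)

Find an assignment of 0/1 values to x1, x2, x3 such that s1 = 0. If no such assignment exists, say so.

x1=0, x2=1, x3=1

s1 = OR(s0, x1) must be 0, so both s0 = 0 and x1 = 0.
Check with x1=0, x2=1, x3=1:
s0 = NAND(x3, x2) = NAND(1, 1) = 0
s1 = OR(s0, x1) = OR(0, 0) = 0
So s1 = 0 as required.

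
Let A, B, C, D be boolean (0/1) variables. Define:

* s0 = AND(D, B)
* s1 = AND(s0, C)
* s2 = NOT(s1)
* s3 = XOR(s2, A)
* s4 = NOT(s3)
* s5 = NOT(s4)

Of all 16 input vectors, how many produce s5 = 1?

8

s5 = NOT(s4) must be 1, so s4 = 0.
Enumerating the 16 input combinations, 8 give s5 = 1 and 8 give s5 = 0.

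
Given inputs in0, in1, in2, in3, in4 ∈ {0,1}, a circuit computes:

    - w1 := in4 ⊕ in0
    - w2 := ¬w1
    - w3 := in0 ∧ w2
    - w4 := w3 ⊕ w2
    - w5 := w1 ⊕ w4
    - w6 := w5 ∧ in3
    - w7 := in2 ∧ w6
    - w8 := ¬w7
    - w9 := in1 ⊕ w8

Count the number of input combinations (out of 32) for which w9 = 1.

w9 = in1 ⊕ w8 must be 1, so in1 and w8 differ.
Enumerating the 32 input combinations, 16 give w9 = 1 and 16 give w9 = 0.

16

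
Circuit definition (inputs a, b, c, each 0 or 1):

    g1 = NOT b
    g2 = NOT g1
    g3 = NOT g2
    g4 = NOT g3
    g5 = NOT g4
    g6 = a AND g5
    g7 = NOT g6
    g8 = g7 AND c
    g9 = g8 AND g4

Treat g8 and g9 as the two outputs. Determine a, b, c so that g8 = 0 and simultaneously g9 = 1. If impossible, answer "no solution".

Across all 8 input combinations, none give both g8 = 0 and g9 = 1.

no solution exists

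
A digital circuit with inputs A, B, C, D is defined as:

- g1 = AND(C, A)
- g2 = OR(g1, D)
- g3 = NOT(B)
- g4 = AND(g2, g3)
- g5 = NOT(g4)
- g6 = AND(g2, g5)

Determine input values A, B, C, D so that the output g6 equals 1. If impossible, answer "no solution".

g6 = AND(g2, g5) must be 1, so both g2 = 1 and g5 = 1.
g2 = OR(g1, D) must be 1, so at least one of g1, D is 1.
Check with A=0, B=1, C=0, D=1:
g1 = AND(C, A) = AND(0, 0) = 0
g2 = OR(g1, D) = OR(0, 1) = 1
g3 = NOT(B) = NOT 1 = 0
g4 = AND(g2, g3) = AND(1, 0) = 0
g5 = NOT(g4) = NOT 0 = 1
g6 = AND(g2, g5) = AND(1, 1) = 1
So g6 = 1 as required.

A=0, B=1, C=0, D=1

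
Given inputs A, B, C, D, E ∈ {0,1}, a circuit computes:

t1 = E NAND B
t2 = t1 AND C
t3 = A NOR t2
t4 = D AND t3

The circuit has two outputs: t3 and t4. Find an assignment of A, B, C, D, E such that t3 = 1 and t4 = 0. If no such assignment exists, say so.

Check with A=0 B=1 C=0 D=0 E=0:
t1 = E NAND B = 0 NAND 1 = 1
t2 = t1 AND C = 1 AND 0 = 0
t3 = A NOR t2 = 0 NOR 0 = 1
t4 = D AND t3 = 0 AND 1 = 0
So t3 = 1 and t4 = 0.

A=0 B=1 C=0 D=0 E=0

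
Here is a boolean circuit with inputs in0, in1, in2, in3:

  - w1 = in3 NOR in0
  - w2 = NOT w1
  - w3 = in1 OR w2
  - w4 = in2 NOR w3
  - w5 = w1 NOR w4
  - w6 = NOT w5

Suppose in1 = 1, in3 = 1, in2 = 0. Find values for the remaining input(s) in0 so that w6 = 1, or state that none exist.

no solution exists

With in1 = 1, in3 = 1, in2 = 0 fixed, none of the 2 settings of in0 give w6 = 1.
For example, with in0=1:
w1 = in3 NOR in0 = 1 NOR 1 = 0
w2 = NOT w1 = NOT 0 = 1
w3 = in1 OR w2 = 1 OR 1 = 1
w4 = in2 NOR w3 = 0 NOR 1 = 0
w5 = w1 NOR w4 = 0 NOR 0 = 1
w6 = NOT w5 = NOT 1 = 0
giving w6 = 0 ≠ 1.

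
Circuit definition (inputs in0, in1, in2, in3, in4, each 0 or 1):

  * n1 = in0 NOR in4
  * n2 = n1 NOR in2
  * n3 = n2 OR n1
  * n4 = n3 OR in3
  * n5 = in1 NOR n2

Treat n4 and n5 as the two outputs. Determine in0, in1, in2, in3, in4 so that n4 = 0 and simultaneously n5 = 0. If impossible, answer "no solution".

Check with in0=1, in1=1, in2=1, in3=0, in4=1:
n1 = in0 NOR in4 = 1 NOR 1 = 0
n2 = n1 NOR in2 = 0 NOR 1 = 0
n3 = n2 OR n1 = 0 OR 0 = 0
n4 = n3 OR in3 = 0 OR 0 = 0
n5 = in1 NOR n2 = 1 NOR 0 = 0
So n4 = 0 and n5 = 0.

in0=1, in1=1, in2=1, in3=0, in4=1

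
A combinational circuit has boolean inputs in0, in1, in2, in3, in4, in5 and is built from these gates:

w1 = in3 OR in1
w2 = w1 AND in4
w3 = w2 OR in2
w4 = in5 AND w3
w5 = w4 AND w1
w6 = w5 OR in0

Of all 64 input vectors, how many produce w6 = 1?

w6 = w5 OR in0 must be 1, so at least one of w5, in0 is 1.
Enumerating the 64 input combinations, 41 give w6 = 1 and 23 give w6 = 0.

41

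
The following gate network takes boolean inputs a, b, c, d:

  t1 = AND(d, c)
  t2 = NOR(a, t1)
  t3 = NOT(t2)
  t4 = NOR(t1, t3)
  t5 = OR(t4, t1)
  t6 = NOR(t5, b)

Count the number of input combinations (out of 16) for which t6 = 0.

t6 = NOR(t5, b) must be 0, so at least one of t5, b is 1.
Enumerating the 16 input combinations, 13 give t6 = 0 and 3 give t6 = 1.

13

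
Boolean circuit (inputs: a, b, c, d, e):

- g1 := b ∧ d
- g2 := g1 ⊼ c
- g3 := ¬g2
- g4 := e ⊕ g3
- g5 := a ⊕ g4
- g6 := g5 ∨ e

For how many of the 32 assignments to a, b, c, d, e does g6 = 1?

24

g6 = g5 ∨ e must be 1, so at least one of g5, e is 1.
Enumerating the 32 input combinations, 24 give g6 = 1 and 8 give g6 = 0.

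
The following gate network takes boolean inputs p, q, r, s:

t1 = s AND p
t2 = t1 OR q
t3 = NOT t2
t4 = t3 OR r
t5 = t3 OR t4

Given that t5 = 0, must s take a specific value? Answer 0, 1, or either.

Both values of s occur among assignments with t5 = 0:
  s=0: p=0, q=1, r=0, s=0
  s=1: p=0, q=1, r=0, s=1

either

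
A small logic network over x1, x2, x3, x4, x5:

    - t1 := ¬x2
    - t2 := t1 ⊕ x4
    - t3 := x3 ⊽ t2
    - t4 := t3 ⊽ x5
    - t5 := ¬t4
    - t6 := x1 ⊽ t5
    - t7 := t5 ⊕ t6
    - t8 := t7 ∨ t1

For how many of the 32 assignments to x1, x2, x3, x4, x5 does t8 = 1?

29

t8 = t7 ∨ t1 must be 1, so at least one of t7, t1 is 1.
Enumerating the 32 input combinations, 29 give t8 = 1 and 3 give t8 = 0.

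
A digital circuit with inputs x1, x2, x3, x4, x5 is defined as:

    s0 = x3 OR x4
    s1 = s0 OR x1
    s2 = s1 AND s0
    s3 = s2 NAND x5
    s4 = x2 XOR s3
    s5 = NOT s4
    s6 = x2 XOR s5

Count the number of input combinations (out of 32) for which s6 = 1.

12

s6 = x2 XOR s5 must be 1, so x2 and s5 differ.
Enumerating the 32 input combinations, 12 give s6 = 1 and 20 give s6 = 0.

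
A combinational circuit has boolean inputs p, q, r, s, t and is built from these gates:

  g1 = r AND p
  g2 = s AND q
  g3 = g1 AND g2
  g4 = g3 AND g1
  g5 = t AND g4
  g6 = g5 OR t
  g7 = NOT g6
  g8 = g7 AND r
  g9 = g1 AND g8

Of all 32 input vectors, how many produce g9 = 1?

4

g9 = g1 AND g8 must be 1, so both g1 = 1 and g8 = 1.
g1 = r AND p must be 1, so both r = 1 and p = 1.
g8 = g7 AND r must be 1, so both g7 = 1 and r = 1.
Satisfying assignments:
  p=1, q=0, r=1, s=0, t=0
  p=1, q=0, r=1, s=1, t=0
  p=1, q=1, r=1, s=0, t=0
  p=1, q=1, r=1, s=1, t=0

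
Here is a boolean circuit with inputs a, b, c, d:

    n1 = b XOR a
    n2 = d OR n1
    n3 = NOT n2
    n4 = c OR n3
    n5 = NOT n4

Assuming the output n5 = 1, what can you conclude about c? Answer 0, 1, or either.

n5 = NOT n4 must be 1, so n4 = 0.
n4 = c OR n3 must be 0, so both c = 0 and n3 = 0.
n3 = NOT n2 must be 0, so n2 = 1.
Every assignment with n5 = 1 has c = 0; there are 6 such assignment(s).

0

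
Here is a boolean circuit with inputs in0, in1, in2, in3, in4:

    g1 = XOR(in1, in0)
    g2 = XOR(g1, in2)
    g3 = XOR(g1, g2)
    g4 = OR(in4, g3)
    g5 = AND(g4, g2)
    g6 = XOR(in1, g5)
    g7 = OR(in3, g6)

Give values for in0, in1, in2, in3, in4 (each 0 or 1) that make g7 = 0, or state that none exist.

Check with in0=1, in1=0, in2=1, in3=0, in4=0:
g1 = XOR(in1, in0) = XOR(0, 1) = 1
g2 = XOR(g1, in2) = XOR(1, 1) = 0
g3 = XOR(g1, g2) = XOR(1, 0) = 1
g4 = OR(in4, g3) = OR(0, 1) = 1
g5 = AND(g4, g2) = AND(1, 0) = 0
g6 = XOR(in1, g5) = XOR(0, 0) = 0
g7 = OR(in3, g6) = OR(0, 0) = 0
So g7 = 0 as required.

in0=1, in1=0, in2=1, in3=0, in4=0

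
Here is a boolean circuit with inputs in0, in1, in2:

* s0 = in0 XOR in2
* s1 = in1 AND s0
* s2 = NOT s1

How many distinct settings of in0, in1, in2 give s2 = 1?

6

s2 = NOT s1 must be 1, so s1 = 0.
s1 = in1 AND s0 must be 0, so at least one of in1, s0 is 0.
Satisfying assignments:
  in0=0, in1=0, in2=0
  in0=0, in1=0, in2=1
  in0=0, in1=1, in2=0
  in0=1, in1=0, in2=0
  in0=1, in1=0, in2=1
  in0=1, in1=1, in2=1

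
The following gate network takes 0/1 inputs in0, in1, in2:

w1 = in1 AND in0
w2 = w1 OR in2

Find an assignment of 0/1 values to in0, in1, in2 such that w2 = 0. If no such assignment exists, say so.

w2 = w1 OR in2 must be 0, so both w1 = 0 and in2 = 0.
w1 = in1 AND in0 must be 0, so at least one of in1, in0 is 0.
Check with in0=1 in1=0 in2=0:
w1 = in1 AND in0 = 0 AND 1 = 0
w2 = w1 OR in2 = 0 OR 0 = 0
So w2 = 0 as required.

in0=1 in1=0 in2=0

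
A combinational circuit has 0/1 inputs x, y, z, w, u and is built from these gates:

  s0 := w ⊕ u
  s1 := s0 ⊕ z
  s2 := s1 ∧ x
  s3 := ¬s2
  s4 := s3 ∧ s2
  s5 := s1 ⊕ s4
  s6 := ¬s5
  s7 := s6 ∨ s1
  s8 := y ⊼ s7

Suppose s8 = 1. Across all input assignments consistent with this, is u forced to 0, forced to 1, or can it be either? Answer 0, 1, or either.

either

Both values of u occur among assignments with s8 = 1:
  u=0: x=0, y=0, z=0, w=0, u=0
  u=1: x=0, y=0, z=0, w=0, u=1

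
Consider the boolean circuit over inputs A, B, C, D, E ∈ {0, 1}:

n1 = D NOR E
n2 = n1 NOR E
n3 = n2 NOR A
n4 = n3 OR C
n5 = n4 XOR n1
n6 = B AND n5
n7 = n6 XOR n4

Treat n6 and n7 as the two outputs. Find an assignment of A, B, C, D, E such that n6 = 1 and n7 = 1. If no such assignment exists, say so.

A=1, B=1, C=0, D=0, E=0

Check with A=1, B=1, C=0, D=0, E=0:
n1 = D NOR E = 0 NOR 0 = 1
n2 = n1 NOR E = 1 NOR 0 = 0
n3 = n2 NOR A = 0 NOR 1 = 0
n4 = n3 OR C = 0 OR 0 = 0
n5 = n4 XOR n1 = 0 XOR 1 = 1
n6 = B AND n5 = 1 AND 1 = 1
n7 = n6 XOR n4 = 1 XOR 0 = 1
So n6 = 1 and n7 = 1.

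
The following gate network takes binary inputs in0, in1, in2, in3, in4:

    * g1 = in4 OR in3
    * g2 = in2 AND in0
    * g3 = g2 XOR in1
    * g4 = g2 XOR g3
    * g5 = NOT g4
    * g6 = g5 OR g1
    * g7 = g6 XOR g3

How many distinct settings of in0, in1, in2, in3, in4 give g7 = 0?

g7 = g6 XOR g3 must be 0, so g6 and g3 are equal.
Enumerating the 32 input combinations, 14 give g7 = 0 and 18 give g7 = 1.

14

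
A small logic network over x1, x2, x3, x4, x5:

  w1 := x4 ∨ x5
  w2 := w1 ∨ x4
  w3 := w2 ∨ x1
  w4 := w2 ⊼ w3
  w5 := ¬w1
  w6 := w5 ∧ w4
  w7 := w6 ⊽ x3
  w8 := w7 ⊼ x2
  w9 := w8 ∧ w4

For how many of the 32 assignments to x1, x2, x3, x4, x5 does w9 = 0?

24

w9 = w8 ∧ w4 must be 0, so at least one of w8, w4 is 0.
Enumerating the 32 input combinations, 24 give w9 = 0 and 8 give w9 = 1.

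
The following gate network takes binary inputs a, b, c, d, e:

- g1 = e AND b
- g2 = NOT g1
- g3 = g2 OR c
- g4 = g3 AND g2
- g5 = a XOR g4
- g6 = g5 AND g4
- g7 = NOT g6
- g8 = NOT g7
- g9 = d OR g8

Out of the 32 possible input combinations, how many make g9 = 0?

g9 = d OR g8 must be 0, so both d = 0 and g8 = 0.
Enumerating the 32 input combinations, 10 give g9 = 0 and 22 give g9 = 1.

10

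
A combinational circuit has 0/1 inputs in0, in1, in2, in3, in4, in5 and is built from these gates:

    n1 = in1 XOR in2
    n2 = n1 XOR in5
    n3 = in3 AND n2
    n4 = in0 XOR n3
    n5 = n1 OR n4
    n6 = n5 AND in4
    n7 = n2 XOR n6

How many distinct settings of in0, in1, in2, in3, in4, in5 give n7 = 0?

32

n7 = n2 XOR n6 must be 0, so n2 and n6 are equal.
Enumerating the 64 input combinations, 32 give n7 = 0 and 32 give n7 = 1.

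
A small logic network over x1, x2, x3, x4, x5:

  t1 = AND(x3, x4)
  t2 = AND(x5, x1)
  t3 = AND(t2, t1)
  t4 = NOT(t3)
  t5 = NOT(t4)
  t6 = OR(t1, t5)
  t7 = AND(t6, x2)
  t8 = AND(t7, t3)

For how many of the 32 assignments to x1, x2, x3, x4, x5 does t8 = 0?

t8 = AND(t7, t3) must be 0, so at least one of t7, t3 is 0.
Enumerating the 32 input combinations, 31 give t8 = 0 and 1 give t8 = 1.

31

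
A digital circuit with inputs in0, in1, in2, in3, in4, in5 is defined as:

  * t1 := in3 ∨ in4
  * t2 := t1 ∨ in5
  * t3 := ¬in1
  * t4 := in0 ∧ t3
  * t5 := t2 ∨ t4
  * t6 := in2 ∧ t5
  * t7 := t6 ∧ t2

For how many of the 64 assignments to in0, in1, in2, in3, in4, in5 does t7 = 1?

28

t7 = t6 ∧ t2 must be 1, so both t6 = 1 and t2 = 1.
Enumerating the 64 input combinations, 28 give t7 = 1 and 36 give t7 = 0.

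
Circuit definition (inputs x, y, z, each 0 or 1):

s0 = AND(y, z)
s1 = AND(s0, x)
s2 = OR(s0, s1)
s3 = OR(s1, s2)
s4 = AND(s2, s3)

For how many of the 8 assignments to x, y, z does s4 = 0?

s4 = AND(s2, s3) must be 0, so at least one of s2, s3 is 0.
Satisfying assignments:
  x=0, y=0, z=0
  x=0, y=0, z=1
  x=0, y=1, z=0
  x=1, y=0, z=0
  x=1, y=0, z=1
  x=1, y=1, z=0

6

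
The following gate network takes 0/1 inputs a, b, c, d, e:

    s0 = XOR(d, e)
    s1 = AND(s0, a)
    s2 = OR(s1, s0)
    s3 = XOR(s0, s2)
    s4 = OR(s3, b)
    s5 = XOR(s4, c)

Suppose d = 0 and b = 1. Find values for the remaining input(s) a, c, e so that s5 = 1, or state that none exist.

a=1 c=0 e=1

s5 = XOR(s4, c) must be 1, so s4 and c differ.
Check with d = 0 and b = 1 and a=1, c=0, e=1:
s0 = XOR(d, e) = XOR(0, 1) = 1
s1 = AND(s0, a) = AND(1, 1) = 1
s2 = OR(s1, s0) = OR(1, 1) = 1
s3 = XOR(s0, s2) = XOR(1, 1) = 0
s4 = OR(s3, b) = OR(0, 1) = 1
s5 = XOR(s4, c) = XOR(1, 0) = 1
So s5 = 1.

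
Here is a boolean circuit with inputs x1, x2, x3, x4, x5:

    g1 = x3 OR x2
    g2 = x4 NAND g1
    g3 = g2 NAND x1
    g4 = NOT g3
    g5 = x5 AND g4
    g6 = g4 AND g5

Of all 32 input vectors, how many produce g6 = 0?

g6 = g4 AND g5 must be 0, so at least one of g4, g5 is 0.
Enumerating the 32 input combinations, 27 give g6 = 0 and 5 give g6 = 1.

27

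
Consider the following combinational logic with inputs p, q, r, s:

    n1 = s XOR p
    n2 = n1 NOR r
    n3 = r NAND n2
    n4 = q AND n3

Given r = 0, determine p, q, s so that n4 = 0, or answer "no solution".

p=0, q=0, s=0

n4 = q AND n3 must be 0, so at least one of q, n3 is 0.
Check with r = 0 and p=0, q=0, s=0:
n1 = s XOR p = 0 XOR 0 = 0
n2 = n1 NOR r = 0 NOR 0 = 1
n3 = r NAND n2 = 0 NAND 1 = 1
n4 = q AND n3 = 0 AND 1 = 0
So n4 = 0.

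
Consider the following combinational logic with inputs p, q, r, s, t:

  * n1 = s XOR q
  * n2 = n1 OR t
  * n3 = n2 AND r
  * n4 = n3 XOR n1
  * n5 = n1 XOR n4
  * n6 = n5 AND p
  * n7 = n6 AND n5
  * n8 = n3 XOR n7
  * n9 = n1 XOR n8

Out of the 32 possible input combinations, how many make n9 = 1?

14

n9 = n1 XOR n8 must be 1, so n1 and n8 differ.
Enumerating the 32 input combinations, 14 give n9 = 1 and 18 give n9 = 0.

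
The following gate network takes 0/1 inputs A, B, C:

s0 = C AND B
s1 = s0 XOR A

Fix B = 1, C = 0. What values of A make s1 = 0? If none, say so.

s1 = s0 XOR A must be 0, so s0 and A are equal.
Check with B = 1, C = 0 and A=0:
s0 = C AND B = 0 AND 1 = 0
s1 = s0 XOR A = 0 XOR 0 = 0
So s1 = 0.

A=0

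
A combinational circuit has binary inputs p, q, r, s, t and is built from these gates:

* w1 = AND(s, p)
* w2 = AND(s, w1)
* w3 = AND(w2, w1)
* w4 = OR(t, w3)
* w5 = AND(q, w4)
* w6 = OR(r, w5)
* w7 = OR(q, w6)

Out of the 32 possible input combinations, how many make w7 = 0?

8

w7 = OR(q, w6) must be 0, so both q = 0 and w6 = 0.
w6 = OR(r, w5) must be 0, so both r = 0 and w5 = 0.
Enumerating the 32 input combinations, 8 give w7 = 0 and 24 give w7 = 1.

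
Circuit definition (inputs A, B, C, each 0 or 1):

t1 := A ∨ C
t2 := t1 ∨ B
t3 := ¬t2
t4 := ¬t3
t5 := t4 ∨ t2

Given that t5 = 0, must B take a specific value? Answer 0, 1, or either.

0

t5 = t4 ∨ t2 must be 0, so both t4 = 0 and t2 = 0.
Every assignment with t5 = 0 has B = 0; there are 1 such assignment(s).
  A=0, B=0, C=0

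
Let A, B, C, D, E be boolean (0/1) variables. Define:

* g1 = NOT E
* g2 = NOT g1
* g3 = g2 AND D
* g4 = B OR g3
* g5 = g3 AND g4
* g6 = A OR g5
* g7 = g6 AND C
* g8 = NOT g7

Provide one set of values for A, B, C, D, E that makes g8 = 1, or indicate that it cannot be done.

g8 = NOT g7 must be 1, so g7 = 0.
g7 = g6 AND C must be 0, so at least one of g6, C is 0.
Check with A=0, B=1, C=0, D=1, E=0:
g1 = NOT E = NOT 0 = 1
g2 = NOT g1 = NOT 1 = 0
g3 = g2 AND D = 0 AND 1 = 0
g4 = B OR g3 = 1 OR 0 = 1
g5 = g3 AND g4 = 0 AND 1 = 0
g6 = A OR g5 = 0 OR 0 = 0
g7 = g6 AND C = 0 AND 0 = 0
g8 = NOT g7 = NOT 0 = 1
So g8 = 1 as required.

A=0, B=1, C=0, D=1, E=0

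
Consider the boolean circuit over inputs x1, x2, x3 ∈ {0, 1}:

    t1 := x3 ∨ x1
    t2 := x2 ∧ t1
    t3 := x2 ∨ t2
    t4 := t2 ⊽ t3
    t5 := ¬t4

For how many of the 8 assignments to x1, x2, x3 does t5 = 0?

4

t5 = ¬t4 must be 0, so t4 = 1.
Enumerating the 8 input combinations, 4 give t5 = 0 and 4 give t5 = 1.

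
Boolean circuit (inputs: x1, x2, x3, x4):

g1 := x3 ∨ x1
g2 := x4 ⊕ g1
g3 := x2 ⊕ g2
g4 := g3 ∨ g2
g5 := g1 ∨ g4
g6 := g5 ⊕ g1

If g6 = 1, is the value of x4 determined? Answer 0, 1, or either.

either

Both values of x4 occur among assignments with g6 = 1:
  x4=0: x1=0, x2=1, x3=0, x4=0
  x4=1: x1=0, x2=0, x3=0, x4=1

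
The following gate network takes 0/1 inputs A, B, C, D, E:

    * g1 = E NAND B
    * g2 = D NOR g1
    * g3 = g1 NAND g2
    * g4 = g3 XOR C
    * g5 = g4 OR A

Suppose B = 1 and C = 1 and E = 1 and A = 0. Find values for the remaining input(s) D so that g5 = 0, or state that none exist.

D=0

g5 = g4 OR A must be 0, so both g4 = 0 and A = 0.
Check with B = 1 and C = 1 and E = 1 and A = 0 and D=0:
g1 = E NAND B = 1 NAND 1 = 0
g2 = D NOR g1 = 0 NOR 0 = 1
g3 = g1 NAND g2 = 0 NAND 1 = 1
g4 = g3 XOR C = 1 XOR 1 = 0
g5 = g4 OR A = 0 OR 0 = 0
So g5 = 0.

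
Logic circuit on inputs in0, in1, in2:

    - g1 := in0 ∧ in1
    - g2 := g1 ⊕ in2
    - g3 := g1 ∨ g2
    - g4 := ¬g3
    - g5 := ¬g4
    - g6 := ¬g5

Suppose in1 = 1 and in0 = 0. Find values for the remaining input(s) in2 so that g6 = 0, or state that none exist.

g6 = ¬g5 must be 0, so g5 = 1.
Check with in1 = 1 and in0 = 0 and in2=1:
g1 = in0 ∧ in1 = 0 ∧ 1 = 0
g2 = g1 ⊕ in2 = 0 ⊕ 1 = 1
g3 = g1 ∨ g2 = 0 ∨ 1 = 1
g4 = ¬g3 = ¬1 = 0
g5 = ¬g4 = ¬0 = 1
g6 = ¬g5 = ¬1 = 0
So g6 = 0.

in2=1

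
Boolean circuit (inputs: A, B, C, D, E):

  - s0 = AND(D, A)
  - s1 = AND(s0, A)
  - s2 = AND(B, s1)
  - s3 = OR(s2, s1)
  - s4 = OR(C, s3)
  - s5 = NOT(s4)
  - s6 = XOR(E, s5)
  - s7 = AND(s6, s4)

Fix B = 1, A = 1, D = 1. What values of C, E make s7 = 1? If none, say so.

Check with B = 1, A = 1, D = 1 and C=0, E=1:
s0 = AND(D, A) = AND(1, 1) = 1
s1 = AND(s0, A) = AND(1, 1) = 1
s2 = AND(B, s1) = AND(1, 1) = 1
s3 = OR(s2, s1) = OR(1, 1) = 1
s4 = OR(C, s3) = OR(0, 1) = 1
s5 = NOT(s4) = NOT 1 = 0
s6 = XOR(E, s5) = XOR(1, 0) = 1
s7 = AND(s6, s4) = AND(1, 1) = 1
So s7 = 1.

C=0, E=1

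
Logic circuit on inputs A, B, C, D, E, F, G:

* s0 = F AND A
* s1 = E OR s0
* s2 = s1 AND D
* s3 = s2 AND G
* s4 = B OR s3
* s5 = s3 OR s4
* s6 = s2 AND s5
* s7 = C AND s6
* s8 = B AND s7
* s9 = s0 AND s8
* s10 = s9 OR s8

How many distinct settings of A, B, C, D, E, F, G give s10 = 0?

118

s10 = s9 OR s8 must be 0, so both s9 = 0 and s8 = 0.
s9 = s0 AND s8 must be 0, so at least one of s0, s8 is 0.
s8 = B AND s7 must be 0, so at least one of B, s7 is 0.
Enumerating the 128 input combinations, 118 give s10 = 0 and 10 give s10 = 1.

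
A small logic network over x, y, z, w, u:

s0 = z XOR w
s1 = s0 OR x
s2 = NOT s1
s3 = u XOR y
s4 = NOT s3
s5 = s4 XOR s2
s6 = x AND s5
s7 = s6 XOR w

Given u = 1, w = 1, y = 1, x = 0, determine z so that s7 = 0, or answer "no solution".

With u = 1, w = 1, y = 1, x = 0 fixed, none of the 2 settings of z give s7 = 0.
For example, with z=1:
s0 = z XOR w = 1 XOR 1 = 0
s1 = s0 OR x = 0 OR 0 = 0
s2 = NOT s1 = NOT 0 = 1
s3 = u XOR y = 1 XOR 1 = 0
s4 = NOT s3 = NOT 0 = 1
s5 = s4 XOR s2 = 1 XOR 1 = 0
s6 = x AND s5 = 0 AND 0 = 0
s7 = s6 XOR w = 0 XOR 1 = 1
giving s7 = 1 ≠ 0.

no solution exists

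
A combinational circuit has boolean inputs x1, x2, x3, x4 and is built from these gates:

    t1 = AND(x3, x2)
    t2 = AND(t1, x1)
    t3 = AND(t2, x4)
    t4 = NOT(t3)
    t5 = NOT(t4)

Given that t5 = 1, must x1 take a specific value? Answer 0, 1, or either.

1

t5 = NOT(t4) must be 1, so t4 = 0.
t4 = NOT(t3) must be 0, so t3 = 1.
Every assignment with t5 = 1 has x1 = 1; there are 1 such assignment(s).
  x1=1, x2=1, x3=1, x4=1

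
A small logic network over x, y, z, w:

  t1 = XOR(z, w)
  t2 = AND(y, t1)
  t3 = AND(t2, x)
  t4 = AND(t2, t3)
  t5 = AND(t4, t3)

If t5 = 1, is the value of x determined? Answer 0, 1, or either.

1

t5 = AND(t4, t3) must be 1, so both t4 = 1 and t3 = 1.
t4 = AND(t2, t3) must be 1, so both t2 = 1 and t3 = 1.
Every assignment with t5 = 1 has x = 1; there are 2 such assignment(s).
  x=1, y=1, z=0, w=1
  x=1, y=1, z=1, w=0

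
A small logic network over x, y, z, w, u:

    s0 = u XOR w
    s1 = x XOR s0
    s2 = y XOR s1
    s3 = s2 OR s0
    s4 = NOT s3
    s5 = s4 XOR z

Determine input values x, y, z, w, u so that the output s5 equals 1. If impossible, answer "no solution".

s5 = s4 XOR z must be 1, so s4 and z differ.
Check with x=1 y=0 z=1 w=1 u=1:
s0 = u XOR w = 1 XOR 1 = 0
s1 = x XOR s0 = 1 XOR 0 = 1
s2 = y XOR s1 = 0 XOR 1 = 1
s3 = s2 OR s0 = 1 OR 0 = 1
s4 = NOT s3 = NOT 1 = 0
s5 = s4 XOR z = 0 XOR 1 = 1
So s5 = 1 as required.

x=1 y=0 z=1 w=1 u=1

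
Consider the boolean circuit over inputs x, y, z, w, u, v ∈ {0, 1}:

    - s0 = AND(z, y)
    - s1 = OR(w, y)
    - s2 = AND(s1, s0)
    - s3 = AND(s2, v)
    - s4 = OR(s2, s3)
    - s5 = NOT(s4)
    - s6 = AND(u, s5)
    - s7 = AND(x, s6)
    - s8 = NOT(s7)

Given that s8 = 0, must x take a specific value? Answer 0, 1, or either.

1

s8 = NOT(s7) must be 0, so s7 = 1.
s7 = AND(x, s6) must be 1, so both x = 1 and s6 = 1.
s6 = AND(u, s5) must be 1, so both u = 1 and s5 = 1.
Every assignment with s8 = 0 has x = 1; there are 12 such assignment(s).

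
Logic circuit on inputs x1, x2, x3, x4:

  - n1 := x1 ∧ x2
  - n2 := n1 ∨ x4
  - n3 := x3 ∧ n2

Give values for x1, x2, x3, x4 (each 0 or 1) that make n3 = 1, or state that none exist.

x1=1, x2=1, x3=1, x4=0

n3 = x3 ∧ n2 must be 1, so both x3 = 1 and n2 = 1.
n2 = n1 ∨ x4 must be 1, so at least one of n1, x4 is 1.
Check with x1=1, x2=1, x3=1, x4=0:
n1 = x1 ∧ x2 = 1 ∧ 1 = 1
n2 = n1 ∨ x4 = 1 ∨ 0 = 1
n3 = x3 ∧ n2 = 1 ∧ 1 = 1
So n3 = 1 as required.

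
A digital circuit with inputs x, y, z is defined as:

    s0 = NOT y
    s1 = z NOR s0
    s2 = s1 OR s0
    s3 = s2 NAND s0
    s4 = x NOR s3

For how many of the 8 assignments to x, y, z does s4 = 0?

6

s4 = x NOR s3 must be 0, so at least one of x, s3 is 1.
Satisfying assignments:
  x=0, y=1, z=0
  x=0, y=1, z=1
  x=1, y=0, z=0
  x=1, y=0, z=1
  x=1, y=1, z=0
  x=1, y=1, z=1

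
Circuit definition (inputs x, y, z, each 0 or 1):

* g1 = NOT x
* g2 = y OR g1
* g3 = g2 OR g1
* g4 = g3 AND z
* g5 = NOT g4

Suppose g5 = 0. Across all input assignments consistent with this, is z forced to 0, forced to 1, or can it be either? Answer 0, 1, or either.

g5 = NOT g4 must be 0, so g4 = 1.
g4 = g3 AND z must be 1, so both g3 = 1 and z = 1.
g3 = g2 OR g1 must be 1, so at least one of g2, g1 is 1.
Every assignment with g5 = 0 has z = 1; there are 3 such assignment(s).
  x=0, y=0, z=1
  x=0, y=1, z=1
  x=1, y=1, z=1

1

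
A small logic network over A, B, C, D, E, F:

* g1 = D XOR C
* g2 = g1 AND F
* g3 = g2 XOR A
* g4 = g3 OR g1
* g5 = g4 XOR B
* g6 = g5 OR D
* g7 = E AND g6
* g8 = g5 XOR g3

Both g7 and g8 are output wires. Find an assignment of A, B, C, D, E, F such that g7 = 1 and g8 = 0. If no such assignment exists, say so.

A=1, B=0, C=0, D=0, E=1, F=1

Check with A=1, B=0, C=0, D=0, E=1, F=1:
g1 = D XOR C = 0 XOR 0 = 0
g2 = g1 AND F = 0 AND 1 = 0
g3 = g2 XOR A = 0 XOR 1 = 1
g4 = g3 OR g1 = 1 OR 0 = 1
g5 = g4 XOR B = 1 XOR 0 = 1
g6 = g5 OR D = 1 OR 0 = 1
g7 = E AND g6 = 1 AND 1 = 1
g8 = g5 XOR g3 = 1 XOR 1 = 0
So g7 = 1 and g8 = 0.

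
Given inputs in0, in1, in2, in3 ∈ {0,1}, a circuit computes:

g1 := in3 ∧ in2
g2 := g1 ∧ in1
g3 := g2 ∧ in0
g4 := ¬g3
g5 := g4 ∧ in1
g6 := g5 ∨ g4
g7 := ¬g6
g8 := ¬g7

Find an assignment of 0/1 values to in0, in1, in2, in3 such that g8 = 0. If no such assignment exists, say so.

g8 = ¬g7 must be 0, so g7 = 1.
g7 = ¬g6 must be 1, so g6 = 0.
Check with in0=1, in1=1, in2=1, in3=1:
g1 = in3 ∧ in2 = 1 ∧ 1 = 1
g2 = g1 ∧ in1 = 1 ∧ 1 = 1
g3 = g2 ∧ in0 = 1 ∧ 1 = 1
g4 = ¬g3 = ¬1 = 0
g5 = g4 ∧ in1 = 0 ∧ 1 = 0
g6 = g5 ∨ g4 = 0 ∨ 0 = 0
g7 = ¬g6 = ¬0 = 1
g8 = ¬g7 = ¬1 = 0
So g8 = 0 as required.

in0=1, in1=1, in2=1, in3=1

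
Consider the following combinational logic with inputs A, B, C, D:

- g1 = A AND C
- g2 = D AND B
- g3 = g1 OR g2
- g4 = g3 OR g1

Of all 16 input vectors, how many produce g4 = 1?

g4 = g3 OR g1 must be 1, so at least one of g3, g1 is 1.
Enumerating the 16 input combinations, 7 give g4 = 1 and 9 give g4 = 0.

7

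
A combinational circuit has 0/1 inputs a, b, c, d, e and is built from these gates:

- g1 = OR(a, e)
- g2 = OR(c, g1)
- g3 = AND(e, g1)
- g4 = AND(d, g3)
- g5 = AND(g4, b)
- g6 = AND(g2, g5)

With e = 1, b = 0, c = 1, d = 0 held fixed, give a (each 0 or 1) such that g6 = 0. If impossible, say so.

a=0

g6 = AND(g2, g5) must be 0, so at least one of g2, g5 is 0.
Check with e = 1, b = 0, c = 1, d = 0 and a=0:
g1 = OR(a, e) = OR(0, 1) = 1
g2 = OR(c, g1) = OR(1, 1) = 1
g3 = AND(e, g1) = AND(1, 1) = 1
g4 = AND(d, g3) = AND(0, 1) = 0
g5 = AND(g4, b) = AND(0, 0) = 0
g6 = AND(g2, g5) = AND(1, 0) = 0
So g6 = 0.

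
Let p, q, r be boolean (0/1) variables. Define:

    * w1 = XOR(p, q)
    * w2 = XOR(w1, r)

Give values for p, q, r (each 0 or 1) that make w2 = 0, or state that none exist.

Check with p=1 q=0 r=1:
w1 = XOR(p, q) = XOR(1, 0) = 1
w2 = XOR(w1, r) = XOR(1, 1) = 0
So w2 = 0 as required.

p=1 q=0 r=1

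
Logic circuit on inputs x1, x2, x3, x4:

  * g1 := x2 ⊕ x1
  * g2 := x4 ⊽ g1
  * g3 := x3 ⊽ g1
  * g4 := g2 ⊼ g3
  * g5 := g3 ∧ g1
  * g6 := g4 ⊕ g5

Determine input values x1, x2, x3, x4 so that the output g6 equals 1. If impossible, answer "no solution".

x1=0, x2=0, x3=1, x4=1

g6 = g4 ⊕ g5 must be 1, so g4 and g5 differ.
Check with x1=0, x2=0, x3=1, x4=1:
g1 = x2 ⊕ x1 = 0 ⊕ 0 = 0
g2 = x4 ⊽ g1 = 1 ⊽ 0 = 0
g3 = x3 ⊽ g1 = 1 ⊽ 0 = 0
g4 = g2 ⊼ g3 = 0 ⊼ 0 = 1
g5 = g3 ∧ g1 = 0 ∧ 0 = 0
g6 = g4 ⊕ g5 = 1 ⊕ 0 = 1
So g6 = 1 as required.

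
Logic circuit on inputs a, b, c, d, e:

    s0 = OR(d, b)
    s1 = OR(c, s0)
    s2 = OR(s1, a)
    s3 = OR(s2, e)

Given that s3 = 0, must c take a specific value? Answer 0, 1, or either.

0

s3 = OR(s2, e) must be 0, so both s2 = 0 and e = 0.
s2 = OR(s1, a) must be 0, so both s1 = 0 and a = 0.
Every assignment with s3 = 0 has c = 0; there are 1 such assignment(s).
  a=0, b=0, c=0, d=0, e=0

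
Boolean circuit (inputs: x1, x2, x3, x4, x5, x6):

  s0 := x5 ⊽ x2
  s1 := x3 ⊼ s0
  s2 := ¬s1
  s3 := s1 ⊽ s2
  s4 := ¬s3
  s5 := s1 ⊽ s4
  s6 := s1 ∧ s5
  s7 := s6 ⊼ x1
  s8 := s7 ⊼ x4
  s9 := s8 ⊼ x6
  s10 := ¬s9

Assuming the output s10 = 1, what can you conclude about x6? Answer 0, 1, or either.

s10 = ¬s9 must be 1, so s9 = 0.
s9 = s8 ⊼ x6 must be 0, so both s8 = 1 and x6 = 1.
s8 = s7 ⊼ x4 must be 1, so at least one of s7, x4 is 0.
Every assignment with s10 = 1 has x6 = 1; there are 16 such assignment(s).

1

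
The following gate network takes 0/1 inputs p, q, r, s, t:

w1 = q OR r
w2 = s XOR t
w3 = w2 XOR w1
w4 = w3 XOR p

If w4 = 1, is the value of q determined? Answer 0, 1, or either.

either

Both values of q occur among assignments with w4 = 1:
  q=0: p=0, q=0, r=0, s=0, t=1
  q=1: p=0, q=1, r=0, s=0, t=0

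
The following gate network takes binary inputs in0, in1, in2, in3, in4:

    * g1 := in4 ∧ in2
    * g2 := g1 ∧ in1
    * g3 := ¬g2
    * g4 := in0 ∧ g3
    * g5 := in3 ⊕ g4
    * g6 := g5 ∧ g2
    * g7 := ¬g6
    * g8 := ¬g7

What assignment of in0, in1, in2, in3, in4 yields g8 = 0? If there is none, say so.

in0=0, in1=1, in2=0, in3=0, in4=1

g8 = ¬g7 must be 0, so g7 = 1.
Check with in0=0, in1=1, in2=0, in3=0, in4=1:
g1 = in4 ∧ in2 = 1 ∧ 0 = 0
g2 = g1 ∧ in1 = 0 ∧ 1 = 0
g3 = ¬g2 = ¬0 = 1
g4 = in0 ∧ g3 = 0 ∧ 1 = 0
g5 = in3 ⊕ g4 = 0 ⊕ 0 = 0
g6 = g5 ∧ g2 = 0 ∧ 0 = 0
g7 = ¬g6 = ¬0 = 1
g8 = ¬g7 = ¬1 = 0
So g8 = 0 as required.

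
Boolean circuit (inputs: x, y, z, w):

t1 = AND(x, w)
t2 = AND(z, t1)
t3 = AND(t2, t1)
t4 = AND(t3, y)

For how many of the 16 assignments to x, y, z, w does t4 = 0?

15

t4 = AND(t3, y) must be 0, so at least one of t3, y is 0.
Enumerating the 16 input combinations, 15 give t4 = 0 and 1 give t4 = 1.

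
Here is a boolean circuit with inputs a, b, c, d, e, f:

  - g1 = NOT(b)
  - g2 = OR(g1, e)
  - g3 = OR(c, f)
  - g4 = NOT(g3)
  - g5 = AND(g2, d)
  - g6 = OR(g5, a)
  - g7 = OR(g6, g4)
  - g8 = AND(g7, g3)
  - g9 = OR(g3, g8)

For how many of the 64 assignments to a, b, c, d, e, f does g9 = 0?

16

g9 = OR(g3, g8) must be 0, so both g3 = 0 and g8 = 0.
Enumerating the 64 input combinations, 16 give g9 = 0 and 48 give g9 = 1.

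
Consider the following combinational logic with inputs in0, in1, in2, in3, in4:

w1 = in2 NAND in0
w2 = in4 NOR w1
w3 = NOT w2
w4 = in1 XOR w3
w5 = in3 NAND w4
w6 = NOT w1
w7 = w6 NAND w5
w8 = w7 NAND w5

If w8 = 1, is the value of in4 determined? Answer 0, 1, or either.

either

Both values of in4 occur among assignments with w8 = 1:
  in4=0: in0=0, in1=0, in2=0, in3=1, in4=0
  in4=1: in0=0, in1=0, in2=0, in3=1, in4=1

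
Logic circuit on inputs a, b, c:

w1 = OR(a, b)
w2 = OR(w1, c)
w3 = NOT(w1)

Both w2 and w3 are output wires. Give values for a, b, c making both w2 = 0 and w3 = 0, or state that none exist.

no solution exists

Across all 8 input combinations, none give both w2 = 0 and w3 = 0.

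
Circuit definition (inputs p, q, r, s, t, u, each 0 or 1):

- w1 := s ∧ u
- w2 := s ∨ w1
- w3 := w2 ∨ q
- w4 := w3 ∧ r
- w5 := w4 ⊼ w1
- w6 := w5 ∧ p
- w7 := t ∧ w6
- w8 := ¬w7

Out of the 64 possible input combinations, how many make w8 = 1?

50

w8 = ¬w7 must be 1, so w7 = 0.
w7 = t ∧ w6 must be 0, so at least one of t, w6 is 0.
Enumerating the 64 input combinations, 50 give w8 = 1 and 14 give w8 = 0.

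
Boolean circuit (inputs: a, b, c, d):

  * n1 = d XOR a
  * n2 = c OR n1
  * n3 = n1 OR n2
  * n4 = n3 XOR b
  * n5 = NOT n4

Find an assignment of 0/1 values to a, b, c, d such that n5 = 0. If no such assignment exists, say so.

n5 = NOT n4 must be 0, so n4 = 1.
Check with a=0, b=0, c=0, d=1:
n1 = d XOR a = 1 XOR 0 = 1
n2 = c OR n1 = 0 OR 1 = 1
n3 = n1 OR n2 = 1 OR 1 = 1
n4 = n3 XOR b = 1 XOR 0 = 1
n5 = NOT n4 = NOT 1 = 0
So n5 = 0 as required.

a=0, b=0, c=0, d=1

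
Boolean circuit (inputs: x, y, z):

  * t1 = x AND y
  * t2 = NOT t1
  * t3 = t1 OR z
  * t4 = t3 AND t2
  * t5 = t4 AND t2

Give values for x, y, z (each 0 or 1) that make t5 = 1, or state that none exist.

x=1, y=0, z=1

t5 = t4 AND t2 must be 1, so both t4 = 1 and t2 = 1.
t4 = t3 AND t2 must be 1, so both t3 = 1 and t2 = 1.
Check with x=1, y=0, z=1:
t1 = x AND y = 1 AND 0 = 0
t2 = NOT t1 = NOT 0 = 1
t3 = t1 OR z = 0 OR 1 = 1
t4 = t3 AND t2 = 1 AND 1 = 1
t5 = t4 AND t2 = 1 AND 1 = 1
So t5 = 1 as required.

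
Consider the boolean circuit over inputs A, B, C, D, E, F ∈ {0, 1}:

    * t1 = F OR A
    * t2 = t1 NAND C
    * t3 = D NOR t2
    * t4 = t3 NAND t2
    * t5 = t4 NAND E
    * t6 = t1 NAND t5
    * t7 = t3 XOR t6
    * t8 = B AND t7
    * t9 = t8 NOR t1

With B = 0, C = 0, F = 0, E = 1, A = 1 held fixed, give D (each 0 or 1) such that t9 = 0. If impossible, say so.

D=0

t9 = t8 NOR t1 must be 0, so at least one of t8, t1 is 1.
Check with B = 0, C = 0, F = 0, E = 1, A = 1 and D=0:
t1 = F OR A = 0 OR 1 = 1
t2 = t1 NAND C = 1 NAND 0 = 1
t3 = D NOR t2 = 0 NOR 1 = 0
t4 = t3 NAND t2 = 0 NAND 1 = 1
t5 = t4 NAND E = 1 NAND 1 = 0
t6 = t1 NAND t5 = 1 NAND 0 = 1
t7 = t3 XOR t6 = 0 XOR 1 = 1
t8 = B AND t7 = 0 AND 1 = 0
t9 = t8 NOR t1 = 0 NOR 1 = 0
So t9 = 0.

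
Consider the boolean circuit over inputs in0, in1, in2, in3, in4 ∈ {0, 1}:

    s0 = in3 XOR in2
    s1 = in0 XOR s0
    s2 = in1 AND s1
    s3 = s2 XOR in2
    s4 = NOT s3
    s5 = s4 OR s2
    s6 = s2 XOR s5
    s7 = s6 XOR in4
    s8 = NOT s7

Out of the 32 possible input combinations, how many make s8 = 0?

16

s8 = NOT s7 must be 0, so s7 = 1.
Enumerating the 32 input combinations, 16 give s8 = 0 and 16 give s8 = 1.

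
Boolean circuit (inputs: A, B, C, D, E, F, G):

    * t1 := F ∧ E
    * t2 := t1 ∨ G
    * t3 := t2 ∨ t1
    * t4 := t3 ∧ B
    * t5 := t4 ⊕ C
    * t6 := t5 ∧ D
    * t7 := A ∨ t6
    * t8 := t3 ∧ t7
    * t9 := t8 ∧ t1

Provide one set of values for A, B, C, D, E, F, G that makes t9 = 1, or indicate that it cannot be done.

A=1 B=1 C=0 D=1 E=1 F=1 G=0

t9 = t8 ∧ t1 must be 1, so both t8 = 1 and t1 = 1.
t8 = t3 ∧ t7 must be 1, so both t3 = 1 and t7 = 1.
t1 = F ∧ E must be 1, so both F = 1 and E = 1.
Check with A=1 B=1 C=0 D=1 E=1 F=1 G=0:
t1 = F ∧ E = 1 ∧ 1 = 1
t2 = t1 ∨ G = 1 ∨ 0 = 1
t3 = t2 ∨ t1 = 1 ∨ 1 = 1
t4 = t3 ∧ B = 1 ∧ 1 = 1
t5 = t4 ⊕ C = 1 ⊕ 0 = 1
t6 = t5 ∧ D = 1 ∧ 1 = 1
t7 = A ∨ t6 = 1 ∨ 1 = 1
t8 = t3 ∧ t7 = 1 ∧ 1 = 1
t9 = t8 ∧ t1 = 1 ∧ 1 = 1
So t9 = 1 as required.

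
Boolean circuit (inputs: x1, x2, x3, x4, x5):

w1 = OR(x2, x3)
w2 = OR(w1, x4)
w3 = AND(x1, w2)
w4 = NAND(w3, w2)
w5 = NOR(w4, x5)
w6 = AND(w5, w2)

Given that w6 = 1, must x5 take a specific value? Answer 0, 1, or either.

0

w6 = AND(w5, w2) must be 1, so both w5 = 1 and w2 = 1.
w5 = NOR(w4, x5) must be 1, so both w4 = 0 and x5 = 0.
w2 = OR(w1, x4) must be 1, so at least one of w1, x4 is 1.
Every assignment with w6 = 1 has x5 = 0; there are 7 such assignment(s).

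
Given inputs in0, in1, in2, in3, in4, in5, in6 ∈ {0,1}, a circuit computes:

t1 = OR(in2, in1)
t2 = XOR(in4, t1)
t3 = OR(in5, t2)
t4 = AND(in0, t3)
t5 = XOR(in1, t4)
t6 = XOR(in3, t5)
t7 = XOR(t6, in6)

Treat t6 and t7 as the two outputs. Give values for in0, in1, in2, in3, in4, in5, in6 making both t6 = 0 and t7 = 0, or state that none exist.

in0=1 in1=1 in2=1 in3=0 in4=1 in5=1 in6=0

Check with in0=1 in1=1 in2=1 in3=0 in4=1 in5=1 in6=0:
t1 = OR(in2, in1) = OR(1, 1) = 1
t2 = XOR(in4, t1) = XOR(1, 1) = 0
t3 = OR(in5, t2) = OR(1, 0) = 1
t4 = AND(in0, t3) = AND(1, 1) = 1
t5 = XOR(in1, t4) = XOR(1, 1) = 0
t6 = XOR(in3, t5) = XOR(0, 0) = 0
t7 = XOR(t6, in6) = XOR(0, 0) = 0
So t6 = 0 and t7 = 0.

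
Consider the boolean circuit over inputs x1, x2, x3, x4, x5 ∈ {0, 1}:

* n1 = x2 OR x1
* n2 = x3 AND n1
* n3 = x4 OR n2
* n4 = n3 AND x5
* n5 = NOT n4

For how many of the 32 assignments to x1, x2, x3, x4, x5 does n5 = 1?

21

n5 = NOT n4 must be 1, so n4 = 0.
n4 = n3 AND x5 must be 0, so at least one of n3, x5 is 0.
Enumerating the 32 input combinations, 21 give n5 = 1 and 11 give n5 = 0.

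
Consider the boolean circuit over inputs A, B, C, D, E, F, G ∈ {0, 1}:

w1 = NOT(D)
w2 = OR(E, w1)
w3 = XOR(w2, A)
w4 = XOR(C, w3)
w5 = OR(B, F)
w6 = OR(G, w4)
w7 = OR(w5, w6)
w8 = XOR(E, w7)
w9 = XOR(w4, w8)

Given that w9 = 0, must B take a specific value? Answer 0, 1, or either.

Both values of B occur among assignments with w9 = 0:
  B=0: A=0, B=0, C=0, D=0, E=0, F=0, G=0
  B=1: A=0, B=1, C=0, D=0, E=0, F=0, G=0

either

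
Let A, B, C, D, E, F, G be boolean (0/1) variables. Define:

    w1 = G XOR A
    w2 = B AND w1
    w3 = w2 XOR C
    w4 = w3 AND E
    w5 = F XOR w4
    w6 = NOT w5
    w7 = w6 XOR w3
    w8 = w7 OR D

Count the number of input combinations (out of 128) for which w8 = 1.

w8 = w7 OR D must be 1, so at least one of w7, D is 1.
Enumerating the 128 input combinations, 96 give w8 = 1 and 32 give w8 = 0.

96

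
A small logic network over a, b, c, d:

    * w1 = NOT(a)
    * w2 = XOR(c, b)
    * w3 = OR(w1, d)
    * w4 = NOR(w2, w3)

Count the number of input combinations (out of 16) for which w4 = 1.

w4 = NOR(w2, w3) must be 1, so both w2 = 0 and w3 = 0.
w2 = XOR(c, b) must be 0, so c and b are equal.
Satisfying assignments:
  a=1, b=0, c=0, d=0
  a=1, b=1, c=1, d=0

2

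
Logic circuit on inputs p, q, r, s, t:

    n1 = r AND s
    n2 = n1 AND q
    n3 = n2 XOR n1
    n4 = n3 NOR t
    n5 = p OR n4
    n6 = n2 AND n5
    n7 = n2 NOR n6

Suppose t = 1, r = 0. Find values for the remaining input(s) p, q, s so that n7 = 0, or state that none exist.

With t = 1, r = 0 fixed, none of the 8 settings of p, q, s give n7 = 0.
For example, with p=0, q=0, s=0:
n1 = r AND s = 0 AND 0 = 0
n2 = n1 AND q = 0 AND 0 = 0
n3 = n2 XOR n1 = 0 XOR 0 = 0
n4 = n3 NOR t = 0 NOR 1 = 0
n5 = p OR n4 = 0 OR 0 = 0
n6 = n2 AND n5 = 0 AND 0 = 0
n7 = n2 NOR n6 = 0 NOR 0 = 1
giving n7 = 1 ≠ 0.

no solution exists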